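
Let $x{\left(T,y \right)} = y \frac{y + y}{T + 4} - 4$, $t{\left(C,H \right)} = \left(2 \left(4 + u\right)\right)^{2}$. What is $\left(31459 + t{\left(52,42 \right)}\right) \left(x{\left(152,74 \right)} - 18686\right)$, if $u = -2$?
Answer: $- \frac{22856263700}{39} \approx -5.8606 \cdot 10^{8}$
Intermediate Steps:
$t{\left(C,H \right)} = 16$ ($t{\left(C,H \right)} = \left(2 \left(4 - 2\right)\right)^{2} = \left(2 \cdot 2\right)^{2} = 4^{2} = 16$)
$x{\left(T,y \right)} = -4 + \frac{2 y^{2}}{4 + T}$ ($x{\left(T,y \right)} = y \frac{2 y}{4 + T} - 4 = \frac{2 y^{2}}{4 + T} - 4 = -4 + \frac{2 y^{2}}{4 + T}$)
$\left(31459 + t{\left(52,42 \right)}\right) \left(x{\left(152,74 \right)} - 18686\right) = \left(31459 + 16\right) \left(\frac{2 \left(-8 + 74^{2} - 304\right)}{4 + 152} - 18686\right) = 31475 \left(\frac{2 \left(-8 + 5476 - 304\right)}{156} - 18686\right) = 31475 \left(2 \cdot \frac{1}{156} \cdot 5164 - 18686\right) = 31475 \left(\frac{2582}{39} - 18686\right) = 31475 \left(- \frac{726172}{39}\right) = - \frac{22856263700}{39}$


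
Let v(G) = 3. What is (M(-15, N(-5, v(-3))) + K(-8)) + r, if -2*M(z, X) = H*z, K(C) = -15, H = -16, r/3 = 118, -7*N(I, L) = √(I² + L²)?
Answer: 219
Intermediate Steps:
N(I, L) = -√(I² + L²)/7
r = 354 (r = 3*118 = 354)
M(z, X) = 8*z (M(z, X) = -(-8)*z = 8*z)
(M(-15, N(-5, v(-3))) + K(-8)) + r = (8*(-15) - 15) + 354 = (-120 - 15) + 354 = -135 + 354 = 219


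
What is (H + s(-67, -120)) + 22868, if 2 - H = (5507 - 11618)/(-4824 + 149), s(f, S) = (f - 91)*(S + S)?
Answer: 284187139/4675 ≈ 60789.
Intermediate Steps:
s(f, S) = 2*S*(-91 + f) (s(f, S) = (-91 + f)*(2*S) = 2*S*(-91 + f))
H = 3239/4675 (H = 2 - (5507 - 11618)/(-4824 + 149) = 2 - (-6111)/(-4675) = 2 - (-6111)*(-1)/4675 = 2 - 1*6111/4675 = 2 - 6111/4675 = 3239/4675 ≈ 0.69283)
(H + s(-67, -120)) + 22868 = (3239/4675 + 2*(-120)*(-91 - 67)) + 22868 = (3239/4675 + 2*(-120)*(-158)) + 22868 = (3239/4675 + 37920) + 22868 = 177279239/4675 + 22868 = 284187139/4675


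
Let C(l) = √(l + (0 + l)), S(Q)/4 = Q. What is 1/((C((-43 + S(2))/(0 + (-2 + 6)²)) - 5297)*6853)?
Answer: -42376/1538263490071 - 2*I*√70/1538263490071 ≈ -2.7548e-8 - 1.0878e-11*I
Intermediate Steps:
S(Q) = 4*Q
C(l) = √2*√l (C(l) = √(l + l) = √(2*l) = √2*√l)
1/((C((-43 + S(2))/(0 + (-2 + 6)²)) - 5297)*6853) = 1/(√2*√((-43 + 4*2)/(0 + (-2 + 6)²)) - 5297*6853) = (1/6853)/(√2*√((-43 + 8)/(0 + 4²)) - 5297) = (1/6853)/(√2*√(-35/(0 + 16)) - 5297) = (1/6853)/(√2*√(-35/16) - 5297) = (1/6853)/(√2*(I*√35/4) - 5297) = (1/6853)/(I*√70/4 - 5297) = (1/6853)/(-5297 + I*√70/4) = 1/(6853*(-5297 + I*√70/4))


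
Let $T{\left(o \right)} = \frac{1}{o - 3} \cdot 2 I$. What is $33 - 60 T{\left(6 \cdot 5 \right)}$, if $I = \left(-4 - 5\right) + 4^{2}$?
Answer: $\frac{17}{9} \approx 1.8889$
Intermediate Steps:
$I = 7$ ($I = -9 + 16 = 7$)
$T{\left(o \right)} = \frac{14}{-3 + o}$ ($T{\left(o \right)} = \frac{1}{o - 3} \cdot 2 \cdot 7 = \frac{1}{-3 + o} 2 \cdot 7 = \frac{2}{-3 + o} 7 = \frac{14}{-3 + o}$)
$33 - 60 T{\left(6 \cdot 5 \right)} = 33 - 60 \frac{14}{-3 + 6 \cdot 5} = 33 - 60 \frac{14}{-3 + 30} = 33 - 60 \cdot \frac{14}{27} = 33 - 60 \cdot 14 \cdot \frac{1}{27} = 33 - \frac{280}{9} = \frac{17}{9}$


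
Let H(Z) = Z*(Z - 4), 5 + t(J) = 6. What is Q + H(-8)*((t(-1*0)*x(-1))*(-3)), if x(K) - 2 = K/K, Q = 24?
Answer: -840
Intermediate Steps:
x(K) = 3 (x(K) = 2 + K/K = 2 + 1 = 3)
t(J) = 1 (t(J) = -5 + 6 = 1)
H(Z) = Z*(-4 + Z)
Q + H(-8)*((t(-1*0)*x(-1))*(-3)) = 24 + (-8*(-4 - 8))*((1*3)*(-3)) = 24 + (-8*(-12))*(3*(-3)) = 24 + 96*(-9) = 24 - 864 = -840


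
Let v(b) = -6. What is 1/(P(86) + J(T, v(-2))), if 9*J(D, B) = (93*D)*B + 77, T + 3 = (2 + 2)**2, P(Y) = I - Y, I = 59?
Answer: -9/7420 ≈ -0.0012129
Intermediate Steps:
P(Y) = 59 - Y
T = 13 (T = -3 + (2 + 2)**2 = -3 + 4**2 = -3 + 16 = 13)
J(D, B) = 77/9 + 31*B*D/3 (J(D, B) = ((93*D)*B + 77)/9 = (93*B*D + 77)/9 = (77 + 93*B*D)/9 = 77/9 + 31*B*D/3)
1/(P(86) + J(T, v(-2))) = 1/((59 - 1*86) + (77/9 + (31/3)*(-6)*13)) = 1/((59 - 86) + (77/9 - 806)) = 1/(-27 - 7177/9) = 1/(-7420/9) = -9/7420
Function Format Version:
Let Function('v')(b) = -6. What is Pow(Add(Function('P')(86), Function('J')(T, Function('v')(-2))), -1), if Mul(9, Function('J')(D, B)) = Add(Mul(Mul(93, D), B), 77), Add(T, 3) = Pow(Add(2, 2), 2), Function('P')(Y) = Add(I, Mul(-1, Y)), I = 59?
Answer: Rational(-9, 7420) ≈ -0.0012129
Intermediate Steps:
Function('P')(Y) = Add(59, Mul(-1, Y))
T = 13 (T = Add(-3, Pow(Add(2, 2), 2)) = Add(-3, Pow(4, 2)) = Add(-3, 16) = 13)
Function('J')(D, B) = Add(Rational(77, 9), Mul(Rational(31, 3), B, D)) (Function('J')(D, B) = Mul(Rational(1, 9), Add(Mul(Mul(93, D), B), 77)) = Mul(Rational(1, 9), Add(Mul(93, B, D), 77)) = Mul(Rational(1, 9), Add(77, Mul(93, B, D))) = Add(Rational(77, 9), Mul(Rational(31, 3), B, D)))
Pow(Add(Function('P')(86), Function('J')(T, Function('v')(-2))), -1) = Pow(Add(Add(59, Mul(-1, 86)), Add(Rational(77, 9), Mul(Rational(31, 3), -6, 13))), -1) = Pow(Add(Add(59, -86), Add(Rational(77, 9), -806)), -1) = Pow(Add(-27, Rational(-7177, 9)), -1) = Pow(Rational(-7420, 9), -1) = Rational(-9, 7420)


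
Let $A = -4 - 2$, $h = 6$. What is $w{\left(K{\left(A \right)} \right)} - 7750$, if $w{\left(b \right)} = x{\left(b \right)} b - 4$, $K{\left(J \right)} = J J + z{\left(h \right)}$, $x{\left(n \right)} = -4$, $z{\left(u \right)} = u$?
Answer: $-7922$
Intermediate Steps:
$A = -6$
$K{\left(J \right)} = 6 + J^{2}$ ($K{\left(J \right)} = J J + 6 = J^{2} + 6 = 6 + J^{2}$)
$w{\left(b \right)} = -4 - 4 b$ ($w{\left(b \right)} = - 4 b - 4 = -4 - 4 b$)
$w{\left(K{\left(A \right)} \right)} - 7750 = \left(-4 - 4 \left(6 + \left(-6\right)^{2}\right)\right) - 7750 = \left(-4 - 4 \left(6 + 36\right)\right) - 7750 = \left(-4 - 168\right) - 7750 = -172 - 7750 = -7922$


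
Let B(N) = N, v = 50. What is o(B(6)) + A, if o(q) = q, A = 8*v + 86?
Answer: 492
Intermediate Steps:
A = 486 (A = 8*50 + 86 = 400 + 86 = 486)
o(B(6)) + A = 6 + 486 = 492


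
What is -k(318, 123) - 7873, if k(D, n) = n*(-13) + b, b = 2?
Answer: -6276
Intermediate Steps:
k(D, n) = 2 - 13*n (k(D, n) = n*(-13) + 2 = -13*n + 2 = 2 - 13*n)
-k(318, 123) - 7873 = -(2 - 13*123) - 7873 = -(2 - 1599) - 7873 = -1*(-1597) - 7873 = 1597 - 7873 = -6276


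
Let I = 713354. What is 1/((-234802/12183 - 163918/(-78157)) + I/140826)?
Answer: -7449591587767/90215527533897 ≈ -0.082575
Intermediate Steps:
1/((-234802/12183 - 163918/(-78157)) + I/140826) = 1/((-234802/12183 - 163918/(-78157)) + 713354/140826) = 1/((-234802*1/12183 - 163918*(-1/78157)) + 713354*(1/140826)) = 1/((-234802/12183 + 163918/78157) + 356677/70413) = 1/(-16354406920/952186731 + 356677/70413) = 1/(-90215527533897/7449591587767) = -7449591587767/90215527533897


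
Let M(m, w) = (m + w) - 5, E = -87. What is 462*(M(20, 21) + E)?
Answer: -23562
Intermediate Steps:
M(m, w) = -5 + m + w
462*(M(20, 21) + E) = 462*((-5 + 20 + 21) - 87) = 462*(36 - 87) = 462*(-51) = -23562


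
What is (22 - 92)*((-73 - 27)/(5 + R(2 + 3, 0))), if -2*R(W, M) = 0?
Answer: 1400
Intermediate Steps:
R(W, M) = 0 (R(W, M) = -1/2*0 = 0)
(22 - 92)*((-73 - 27)/(5 + R(2 + 3, 0))) = (22 - 92)*((-73 - 27)/(5 + 0)) = -(-7000)/5 = -70*(-20) = 1400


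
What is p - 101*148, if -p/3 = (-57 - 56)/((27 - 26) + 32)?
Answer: -164315/11 ≈ -14938.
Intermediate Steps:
p = 113/11 (p = -3*(-57 - 56)/((27 - 26) + 32) = -(-339)/(1 + 32) = -(-339)/33 = -3*(-113/33) = 113/11 ≈ 10.273)
p - 101*148 = 113/11 - 101*148 = 113/11 - 14948 = -164315/11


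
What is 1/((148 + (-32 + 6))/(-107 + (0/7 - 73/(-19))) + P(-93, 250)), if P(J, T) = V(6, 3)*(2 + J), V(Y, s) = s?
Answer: -980/268699 ≈ -0.0036472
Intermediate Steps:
P(J, T) = 6 + 3*J (P(J, T) = 3*(2 + J) = 6 + 3*J)
1/((148 + (-32 + 6))/(-107 + (0/7 - 73/(-19))) + P(-93, 250)) = 1/((148 + (-32 + 6))/(-107 + (0/7 - 73/(-19))) + (6 + 3*(-93))) = 1/((148 - 26)/(-107 + (0*(1/7) - 73*(-1/19))) + (6 - 279)) = 1/(122/(-107 + (0 + 73/19)) - 273) = 1/(122/(-107 + 73/19) - 273) = 1/(122/(-1960/19) - 273) = 1/(122*(-19/1960) - 273) = 1/(-1159/980 - 273) = 1/(-268699/980) = -980/268699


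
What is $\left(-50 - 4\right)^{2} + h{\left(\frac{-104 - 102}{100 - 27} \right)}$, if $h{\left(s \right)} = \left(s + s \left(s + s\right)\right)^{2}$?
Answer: $\frac{87686058312}{28398241} \approx 3087.7$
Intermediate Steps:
$h{\left(s \right)} = \left(s + 2 s^{2}\right)^{2}$ ($h{\left(s \right)} = \left(s + s 2 s\right)^{2} = \left(s + 2 s^{2}\right)^{2}$)
$\left(-50 - 4\right)^{2} + h{\left(\frac{-104 - 102}{100 - 27} \right)} = \left(-50 - 4\right)^{2} + \left(\frac{-104 - 102}{100 - 27}\right)^{2} \left(1 + 2 \frac{-104 - 102}{100 - 27}\right)^{2} = \left(-54\right)^{2} + \left(- \frac{206}{73}\right)^{2} \left(1 + 2 \left(- \frac{206}{73}\right)\right)^{2} = 2916 + \left(\left(-206\right) \frac{1}{73}\right)^{2} \left(1 + 2 \left(\left(-206\right) \frac{1}{73}\right)\right)^{2} = 2916 + \left(- \frac{206}{73}\right)^{2} \left(1 + 2 \left(- \frac{206}{73}\right)\right)^{2} = 2916 + \frac{42436 \left(1 - \frac{412}{73}\right)^{2}}{5329} = 2916 + \frac{42436 \left(- \frac{339}{73}\right)^{2}}{5329} = 2916 + \frac{42436}{5329} \cdot \frac{114921}{5329} = 2916 + \frac{4876787556}{28398241} = \frac{87686058312}{28398241}$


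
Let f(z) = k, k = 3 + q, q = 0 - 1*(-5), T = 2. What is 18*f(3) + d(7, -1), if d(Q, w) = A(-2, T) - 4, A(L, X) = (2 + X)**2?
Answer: 156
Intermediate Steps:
d(Q, w) = 12 (d(Q, w) = (2 + 2)**2 - 4 = 4**2 - 4 = 16 - 4 = 12)
q = 5 (q = 0 + 5 = 5)
k = 8 (k = 3 + 5 = 8)
f(z) = 8
18*f(3) + d(7, -1) = 18*8 + 12 = 144 + 12 = 156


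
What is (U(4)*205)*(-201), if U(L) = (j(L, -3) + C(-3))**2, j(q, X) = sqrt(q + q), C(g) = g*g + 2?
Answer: -5315445 - 1813020*sqrt(2) ≈ -7.8794e+6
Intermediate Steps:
C(g) = 2 + g**2 (C(g) = g**2 + 2 = 2 + g**2)
j(q, X) = sqrt(2)*sqrt(q) (j(q, X) = sqrt(2*q) = sqrt(2)*sqrt(q))
U(L) = (11 + sqrt(2)*sqrt(L))**2 (U(L) = (sqrt(2)*sqrt(L) + (2 + (-3)**2))**2 = (sqrt(2)*sqrt(L) + (2 + 9))**2 = (sqrt(2)*sqrt(L) + 11)**2 = (11 + sqrt(2)*sqrt(L))**2)
(U(4)*205)*(-201) = ((11 + sqrt(2)*sqrt(4))**2*205)*(-201) = ((11 + sqrt(2)*2)**2*205)*(-201) = ((11 + 2*sqrt(2))**2*205)*(-201) = (205*(11 + 2*sqrt(2))**2)*(-201) = -41205*(11 + 2*sqrt(2))**2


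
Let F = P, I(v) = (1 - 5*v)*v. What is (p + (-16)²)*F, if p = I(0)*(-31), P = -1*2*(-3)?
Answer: 1536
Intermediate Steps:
I(v) = v*(1 - 5*v)
P = 6 (P = -2*(-3) = 6)
F = 6
p = 0 (p = (0*(1 - 5*0))*(-31) = (0*(1 + 0))*(-31) = (0*1)*(-31) = 0*(-31) = 0)
(p + (-16)²)*F = (0 + (-16)²)*6 = (0 + 256)*6 = 256*6 = 1536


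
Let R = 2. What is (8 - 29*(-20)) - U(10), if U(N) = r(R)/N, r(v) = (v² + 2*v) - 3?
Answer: 1175/2 ≈ 587.50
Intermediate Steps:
r(v) = -3 + v² + 2*v
U(N) = 5/N (U(N) = (-3 + 2² + 2*2)/N = (-3 + 4 + 4)/N = 5/N)
(8 - 29*(-20)) - U(10) = (8 - 29*(-20)) - 5/10 = (8 + 580) - 5/10 = 588 - 1*½ = 588 - ½ = 1175/2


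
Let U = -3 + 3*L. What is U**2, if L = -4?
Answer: 225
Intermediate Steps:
U = -15 (U = -3 + 3*(-4) = -3 - 12 = -15)
U**2 = (-15)**2 = 225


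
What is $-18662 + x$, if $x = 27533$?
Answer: $8871$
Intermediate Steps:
$-18662 + x = -18662 + 27533 = 8871$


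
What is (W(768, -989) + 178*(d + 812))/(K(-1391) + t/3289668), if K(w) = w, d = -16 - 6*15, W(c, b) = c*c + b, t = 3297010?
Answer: -1175238827502/2286315589 ≈ -514.03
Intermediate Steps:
W(c, b) = b + c**2 (W(c, b) = c**2 + b = b + c**2)
d = -106 (d = -16 - 90 = -106)
(W(768, -989) + 178*(d + 812))/(K(-1391) + t/3289668) = ((-989 + 768**2) + 178*(-106 + 812))/(-1391 + 3297010/3289668) = ((-989 + 589824) + 178*706)/(-1391 + 3297010*(1/3289668)) = (588835 + 125668)/(-1391 + 1648505/1644834) = 714503/(-2286315589/1644834) = 714503*(-1644834/2286315589) = -1175238827502/2286315589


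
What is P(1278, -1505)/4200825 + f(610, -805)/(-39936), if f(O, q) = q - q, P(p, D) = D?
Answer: -301/840165 ≈ -0.00035826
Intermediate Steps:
f(O, q) = 0
P(1278, -1505)/4200825 + f(610, -805)/(-39936) = -1505/4200825 + 0/(-39936) = -1505*1/4200825 + 0*(-1/39936) = -301/840165 + 0 = -301/840165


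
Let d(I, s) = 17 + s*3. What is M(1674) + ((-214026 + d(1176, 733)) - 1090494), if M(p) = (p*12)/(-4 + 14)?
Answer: -6501476/5 ≈ -1.3003e+6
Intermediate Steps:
d(I, s) = 17 + 3*s
M(p) = 6*p/5 (M(p) = (12*p)/10 = (12*p)*(1/10) = 6*p/5)
M(1674) + ((-214026 + d(1176, 733)) - 1090494) = (6/5)*1674 + ((-214026 + (17 + 3*733)) - 1090494) = 10044/5 + ((-214026 + (17 + 2199)) - 1090494) = 10044/5 + ((-214026 + 2216) - 1090494) = 10044/5 + (-211810 - 1090494) = 10044/5 - 1302304 = -6501476/5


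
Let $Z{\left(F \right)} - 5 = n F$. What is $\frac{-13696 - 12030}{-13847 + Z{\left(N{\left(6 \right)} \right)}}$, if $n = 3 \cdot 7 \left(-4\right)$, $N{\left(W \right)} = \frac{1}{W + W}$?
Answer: $\frac{25726}{13849} \approx 1.8576$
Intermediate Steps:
$N{\left(W \right)} = \frac{1}{2 W}$
$n = -84$ ($n = 21 \left(-4\right) = -84$)
$Z{\left(F \right)} = 5 - 84 F$
$\frac{-13696 - 12030}{-13847 + Z{\left(N{\left(6 \right)} \right)}} = \frac{-13696 - 12030}{-13847 + \left(5 - 84 \frac{1}{2 \cdot 6}\right)} = - \frac{25726}{-13847 + \left(5 - 84 \cdot \frac{1}{2} \cdot \frac{1}{6}\right)} = - \frac{25726}{-13847 + \left(5 - 7\right)} = - \frac{25726}{-13847 - 2} = - \frac{25726}{-13849} = \left(-25726\right) \left(- \frac{1}{13849}\right) = \frac{25726}{13849}$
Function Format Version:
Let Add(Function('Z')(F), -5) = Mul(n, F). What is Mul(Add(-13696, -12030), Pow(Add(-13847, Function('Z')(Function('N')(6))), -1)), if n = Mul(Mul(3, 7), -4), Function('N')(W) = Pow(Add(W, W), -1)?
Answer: Rational(25726, 13849) ≈ 1.8576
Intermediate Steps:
Function('N')(W) = Mul(Rational(1, 2), Pow(W, -1)) (Function('N')(W) = Pow(Mul(2, W), -1) = Mul(Rational(1, 2), Pow(W, -1)))
n = -84 (n = Mul(21, -4) = -84)
Function('Z')(F) = Add(5, Mul(-84, F))
Mul(Add(-13696, -12030), Pow(Add(-13847, Function('Z')(Function('N')(6))), -1)) = Mul(Add(-13696, -12030), Pow(Add(-13847, Add(5, Mul(-84, Mul(Rational(1, 2), Pow(6, -1))))), -1)) = Mul(-25726, Pow(Add(-13847, Add(5, Mul(-84, Mul(Rational(1, 2), Rational(1, 6))))), -1)) = Mul(-25726, Pow(Add(-13847, Add(5, Mul(-84, Rational(1, 12)))), -1)) = Mul(-25726, Pow(Add(-13847, Add(5, -7)), -1)) = Mul(-25726, Pow(Add(-13847, -2), -1)) = Mul(-25726, Pow(-13849, -1)) = Mul(-25726, Rational(-1, 13849)) = Rational(25726, 13849)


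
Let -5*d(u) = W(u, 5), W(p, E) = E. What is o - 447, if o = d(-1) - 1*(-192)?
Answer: -256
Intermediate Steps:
d(u) = -1 (d(u) = -⅕*5 = -1)
o = 191 (o = -1 - 1*(-192) = -1 + 192 = 191)
o - 447 = 191 - 447 = -256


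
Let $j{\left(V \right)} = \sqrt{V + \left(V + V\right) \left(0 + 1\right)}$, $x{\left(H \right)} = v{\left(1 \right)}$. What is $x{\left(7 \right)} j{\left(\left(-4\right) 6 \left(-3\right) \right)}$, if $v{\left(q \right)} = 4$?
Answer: $24 \sqrt{6} \approx 58.788$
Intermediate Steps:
$x{\left(H \right)} = 4$
$j{\left(V \right)} = \sqrt{3} \sqrt{V}$ ($j{\left(V \right)} = \sqrt{V + 2 V 1} = \sqrt{V + 2 V} = \sqrt{3 V} = \sqrt{3} \sqrt{V}$)
$x{\left(7 \right)} j{\left(\left(-4\right) 6 \left(-3\right) \right)} = 4 \sqrt{3} \sqrt{\left(-4\right) 6 \left(-3\right)} = 4 \sqrt{3} \sqrt{\left(-24\right) \left(-3\right)} = 4 \sqrt{3} \sqrt{72} = 4 \sqrt{3} \cdot 6 \sqrt{2} = 4 \cdot 6 \sqrt{6} = 24 \sqrt{6}$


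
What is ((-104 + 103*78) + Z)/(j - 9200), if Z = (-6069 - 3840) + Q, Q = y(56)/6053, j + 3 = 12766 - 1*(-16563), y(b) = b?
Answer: -11978831/121822678 ≈ -0.098330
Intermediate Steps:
j = 29326 (j = -3 + (12766 - 1*(-16563)) = -3 + (12766 + 16563) = -3 + 29329 = 29326)
Q = 56/6053 ≈ 0.0092516
Z = -59979121/6053 (Z = (-6069 - 3840) + 56/6053 = -9909 + 56/6053 = -59979121/6053 ≈ -9909.0)
((-104 + 103*78) + Z)/(j - 9200) = ((-104 + 103*78) - 59979121/6053)/(29326 - 9200) = ((-104 + 8034) - 59979121/6053)/20126 = (7930 - 59979121/6053)*(1/20126) = -11978831/6053*1/20126 = -11978831/121822678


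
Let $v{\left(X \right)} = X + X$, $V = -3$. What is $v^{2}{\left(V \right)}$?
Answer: $36$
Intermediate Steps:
$v{\left(X \right)} = 2 X$
$v^{2}{\left(V \right)} = \left(2 \left(-3\right)\right)^{2} = \left(-6\right)^{2} = 36$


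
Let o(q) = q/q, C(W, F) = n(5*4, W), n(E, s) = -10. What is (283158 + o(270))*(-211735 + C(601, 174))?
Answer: -59957502455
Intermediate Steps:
C(W, F) = -10
o(q) = 1
(283158 + o(270))*(-211735 + C(601, 174)) = (283158 + 1)*(-211735 - 10) = 283159*(-211745) = -59957502455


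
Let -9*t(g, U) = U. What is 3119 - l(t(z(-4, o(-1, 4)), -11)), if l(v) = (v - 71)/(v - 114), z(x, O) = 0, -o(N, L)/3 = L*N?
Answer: 3165157/1015 ≈ 3118.4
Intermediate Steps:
o(N, L) = -3*L*N
t(g, U) = -U/9
l(v) = (-71 + v)/(-114 + v)
3119 - l(t(z(-4, o(-1, 4)), -11)) = 3119 - (-71 - ⅑*(-11))/(-114 - ⅑*(-11)) = 3119 - (-71 + 11/9)/(-114 + 11/9) = 3119 - (-628)/((-1015/9)*9) = 3119 - (-9)*(-628)/(1015*9) = 3119 - 1*628/1015 = 3119 - 628/1015 = 3165157/1015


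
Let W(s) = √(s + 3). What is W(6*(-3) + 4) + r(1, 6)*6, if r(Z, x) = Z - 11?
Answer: -60 + I*√11 ≈ -60.0 + 3.3166*I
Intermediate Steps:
W(s) = √(3 + s)
r(Z, x) = -11 + Z
W(6*(-3) + 4) + r(1, 6)*6 = √(3 + (6*(-3) + 4)) + (-11 + 1)*6 = √(3 + (-18 + 4)) - 10*6 = √(3 - 14) - 60 = √(-11) - 60 = I*√11 - 60 = -60 + I*√11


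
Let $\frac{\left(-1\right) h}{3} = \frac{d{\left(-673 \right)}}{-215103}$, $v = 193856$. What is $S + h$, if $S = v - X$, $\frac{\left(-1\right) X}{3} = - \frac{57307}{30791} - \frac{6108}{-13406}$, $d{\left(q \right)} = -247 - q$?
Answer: $\frac{2868719198507221165}{14798518026173} \approx 1.9385 \cdot 10^{5}$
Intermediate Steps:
$X = \frac{870279321}{206392073}$ ($X = - 3 \left(- \frac{57307}{30791} - \frac{6108}{-13406}\right) = - 3 \left(\left(-57307\right) \frac{1}{30791} - - \frac{3054}{6703}\right) = - 3 \left(- \frac{57307}{30791} + \frac{3054}{6703}\right) = \left(-3\right) \left(- \frac{290093107}{206392073}\right) = \frac{870279321}{206392073} \approx 4.2166$)
$S = \frac{40009471424167}{206392073}$ ($S = 193856 - \frac{870279321}{206392073} = \frac{40009471424167}{206392073} \approx 1.9385 \cdot 10^{5}$)
$h = \frac{426}{71701}$ ($h = - 3 \frac{-247 - -673}{-215103} = - 3 \left(-247 + 673\right) \left(- \frac{1}{215103}\right) = - 3 \cdot 426 \left(- \frac{1}{215103}\right) = \left(-3\right) \left(- \frac{142}{71701}\right) = \frac{426}{71701} \approx 0.0059413$)
$S + h = \frac{40009471424167}{206392073} + \frac{426}{71701} = \frac{2868719198507221165}{14798518026173}$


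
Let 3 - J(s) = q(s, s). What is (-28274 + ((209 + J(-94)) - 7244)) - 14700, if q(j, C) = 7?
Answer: -50013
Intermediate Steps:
J(s) = -4 (J(s) = 3 - 1*7 = 3 - 7 = -4)
(-28274 + ((209 + J(-94)) - 7244)) - 14700 = (-28274 + ((209 - 4) - 7244)) - 14700 = (-28274 + (205 - 7244)) - 14700 = (-28274 - 7039) - 14700 = -35313 - 14700 = -50013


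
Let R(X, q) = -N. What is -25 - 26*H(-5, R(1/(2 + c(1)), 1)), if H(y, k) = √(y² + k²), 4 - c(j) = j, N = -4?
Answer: -25 - 26*√41 ≈ -191.48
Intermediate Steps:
c(j) = 4 - j
R(X, q) = 4 (R(X, q) = -1*(-4) = 4)
H(y, k) = √(k² + y²)
-25 - 26*H(-5, R(1/(2 + c(1)), 1)) = -25 - 26*√(4² + (-5)²) = -25 - 26*√(16 + 25) = -25 - 26*√41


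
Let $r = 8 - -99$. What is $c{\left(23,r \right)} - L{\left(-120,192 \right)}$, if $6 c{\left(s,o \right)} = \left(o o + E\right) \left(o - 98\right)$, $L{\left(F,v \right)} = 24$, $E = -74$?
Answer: $\frac{34077}{2} \approx 17039.0$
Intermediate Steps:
$r = 107$ ($r = 8 + 99 = 107$)
$c{\left(s,o \right)} = \frac{\left(-98 + o\right) \left(-74 + o^{2}\right)}{6}$ ($c{\left(s,o \right)} = \frac{\left(o o - 74\right) \left(o - 98\right)}{6} = \frac{\left(o^{2} - 74\right) \left(-98 + o\right)}{6} = \frac{\left(-74 + o^{2}\right) \left(-98 + o\right)}{6} = \frac{\left(-98 + o\right) \left(-74 + o^{2}\right)}{6}$)
$c{\left(23,r \right)} - L{\left(-120,192 \right)} = \left(\frac{3626}{3} - \frac{49 \cdot 107^{2}}{3} - \frac{3959}{3} + \frac{107^{3}}{6}\right) - 24 = \left(\frac{3626}{3} - \frac{561001}{3} - \frac{3959}{3} + \frac{1}{6} \cdot 1225043\right) - 24 = \left(\frac{3626}{3} - \frac{561001}{3} - \frac{3959}{3} + \frac{1225043}{6}\right) - 24 = \frac{34125}{2} - 24 = \frac{34077}{2}$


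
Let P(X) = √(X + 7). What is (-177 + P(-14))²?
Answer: (177 - I*√7)² ≈ 31322.0 - 936.6*I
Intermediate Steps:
P(X) = √(7 + X)
(-177 + P(-14))² = (-177 + √(7 - 14))² = (-177 + √(-7))² = (-177 + I*√7)²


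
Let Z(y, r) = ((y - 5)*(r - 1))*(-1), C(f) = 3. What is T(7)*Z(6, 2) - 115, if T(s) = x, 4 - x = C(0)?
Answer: -116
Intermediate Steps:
x = 1 (x = 4 - 1*3 = 4 - 3 = 1)
T(s) = 1
Z(y, r) = -(-1 + r)*(-5 + y) (Z(y, r) = ((-5 + y)*(-1 + r))*(-1) = ((-1 + r)*(-5 + y))*(-1) = -(-1 + r)*(-5 + y))
T(7)*Z(6, 2) - 115 = 1*(-5 + 6 + 5*2 - 1*2*6) - 115 = 1*(-5 + 6 + 10 - 12) - 115 = 1*(-1) - 115 = -1 - 115 = -116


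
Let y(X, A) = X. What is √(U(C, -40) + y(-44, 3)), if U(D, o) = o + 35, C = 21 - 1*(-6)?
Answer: 7*I ≈ 7.0*I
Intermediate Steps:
C = 27 (C = 21 + 6 = 27)
U(D, o) = 35 + o
√(U(C, -40) + y(-44, 3)) = √((35 - 40) - 44) = √(-5 - 44) = √(-49) = 7*I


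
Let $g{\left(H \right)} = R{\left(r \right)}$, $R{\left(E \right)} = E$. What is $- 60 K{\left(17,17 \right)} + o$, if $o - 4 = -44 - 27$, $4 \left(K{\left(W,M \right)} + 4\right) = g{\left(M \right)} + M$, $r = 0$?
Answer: $-82$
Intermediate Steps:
$g{\left(H \right)} = 0$
$K{\left(W,M \right)} = -4 + \frac{M}{4}$ ($K{\left(W,M \right)} = -4 + \frac{0 + M}{4} = -4 + \frac{M}{4}$)
$o = -67$ ($o = 4 - 71 = -67$)
$- 60 K{\left(17,17 \right)} + o = - 60 \left(-4 + \frac{1}{4} \cdot 17\right) - 67 = - 60 \left(-4 + \frac{17}{4}\right) - 67 = \left(-60\right) \frac{1}{4} - 67 = -15 - 67 = -82$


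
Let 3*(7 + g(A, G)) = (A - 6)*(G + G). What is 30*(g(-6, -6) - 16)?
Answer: 750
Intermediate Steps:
g(A, G) = -7 + 2*G*(-6 + A)/3 (g(A, G) = -7 + ((A - 6)*(G + G))/3 = -7 + ((-6 + A)*(2*G))/3 = -7 + (2*G*(-6 + A))/3 = -7 + 2*G*(-6 + A)/3)
30*(g(-6, -6) - 16) = 30*((-7 - 4*(-6) + (⅔)*(-6)*(-6)) - 16) = 30*((-7 + 24 + 24) - 16) = 30*(41 - 16) = 30*25 = 750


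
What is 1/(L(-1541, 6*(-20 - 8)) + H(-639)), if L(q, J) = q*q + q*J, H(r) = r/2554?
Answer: 2554/6726134587 ≈ 3.7971e-7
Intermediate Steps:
H(r) = r/2554 (H(r) = r*(1/2554) = r/2554)
L(q, J) = q² + J*q
1/(L(-1541, 6*(-20 - 8)) + H(-639)) = 1/(-1541*(6*(-20 - 8) - 1541) + (1/2554)*(-639)) = 1/(-1541*(6*(-28) - 1541) - 639/2554) = 1/(-1541*(-168 - 1541) - 639/2554) = 1/(-1541*(-1709) - 639/2554) = 1/(2633569 - 639/2554) = 1/(6726134587/2554) = 2554/6726134587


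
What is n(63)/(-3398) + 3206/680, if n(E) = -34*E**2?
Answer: 25664317/577660 ≈ 44.428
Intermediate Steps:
n(63)/(-3398) + 3206/680 = -34*63**2/(-3398) + 3206/680 = -34*3969*(-1/3398) + 3206*(1/680) = -134946*(-1/3398) + 1603/340 = 67473/1699 + 1603/340 = 25664317/577660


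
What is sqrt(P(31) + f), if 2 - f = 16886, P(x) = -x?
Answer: I*sqrt(16915) ≈ 130.06*I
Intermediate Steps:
f = -16884 (f = 2 - 1*16886 = 2 - 16886 = -16884)
sqrt(P(31) + f) = sqrt(-1*31 - 16884) = sqrt(-31 - 16884) = sqrt(-16915) = I*sqrt(16915)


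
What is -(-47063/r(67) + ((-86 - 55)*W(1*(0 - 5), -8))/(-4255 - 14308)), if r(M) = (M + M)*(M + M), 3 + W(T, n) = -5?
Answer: 893884837/333317228 ≈ 2.6818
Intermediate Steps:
W(T, n) = -8 (W(T, n) = -3 - 5 = -8)
r(M) = 4*M² (r(M) = (2*M)*(2*M) = 4*M²)
-(-47063/r(67) + ((-86 - 55)*W(1*(0 - 5), -8))/(-4255 - 14308)) = -(-47063/(4*67²) + ((-86 - 55)*(-8))/(-4255 - 14308)) = -(-47063/(4*4489) - 141*(-8)/(-18563)) = -(-47063/17956 + 1128*(-1/18563)) = -(-47063*1/17956 - 1128/18563) = -(-47063/17956 - 1128/18563) = -1*(-893884837/333317228) = 893884837/333317228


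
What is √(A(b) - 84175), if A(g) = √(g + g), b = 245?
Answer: √(-84175 + 7*√10) ≈ 290.09*I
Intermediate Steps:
A(g) = √2*√g (A(g) = √(2*g) = √2*√g)
√(A(b) - 84175) = √(√2*√245 - 84175) = √(√2*(7*√5) - 84175) = √(7*√10 - 84175) = √(-84175 + 7*√10)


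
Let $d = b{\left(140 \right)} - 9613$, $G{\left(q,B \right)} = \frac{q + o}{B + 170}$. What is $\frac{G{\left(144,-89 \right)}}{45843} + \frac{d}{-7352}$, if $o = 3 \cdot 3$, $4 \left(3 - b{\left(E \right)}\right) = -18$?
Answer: $\frac{7926458825}{6066679248} \approx 1.3066$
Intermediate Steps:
$b{\left(E \right)} = \frac{15}{2}$ ($b{\left(E \right)} = 3 - - \frac{9}{2} = 3 + \frac{9}{2} = \frac{15}{2}$)
$o = 9$
$G{\left(q,B \right)} = \frac{9 + q}{170 + B}$ ($G{\left(q,B \right)} = \frac{q + 9}{B + 170} = \frac{9 + q}{170 + B}$)
$d = - \frac{19211}{2}$ ($d = \frac{15}{2} - 9613 = - \frac{19211}{2} \approx -9605.5$)
$\frac{G{\left(144,-89 \right)}}{45843} + \frac{d}{-7352} = \frac{\frac{1}{170 - 89} \left(9 + 144\right)}{45843} - \frac{19211}{2 \left(-7352\right)} = \frac{1}{81} \cdot 153 \cdot \frac{1}{45843} - - \frac{19211}{14704} = \frac{1}{81} \cdot 153 \cdot \frac{1}{45843} + \frac{19211}{14704} = \frac{17}{9} \cdot \frac{1}{45843} + \frac{19211}{14704} = \frac{17}{412587} + \frac{19211}{14704} = \frac{7926458825}{6066679248}$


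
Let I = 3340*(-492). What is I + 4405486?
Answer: 2762206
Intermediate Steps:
I = -1643280
I + 4405486 = -1643280 + 4405486 = 2762206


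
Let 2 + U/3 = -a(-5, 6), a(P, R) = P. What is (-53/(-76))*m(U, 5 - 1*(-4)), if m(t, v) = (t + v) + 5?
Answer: 1219/76 ≈ 16.039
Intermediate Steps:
U = 9 (U = -6 + 3*(-1*(-5)) = -6 + 3*5 = -6 + 15 = 9)
m(t, v) = 5 + t + v
(-53/(-76))*m(U, 5 - 1*(-4)) = (-53/(-76))*(5 + 9 + (5 - 1*(-4))) = (-1/76*(-53))*(5 + 9 + (5 + 4)) = 53*(5 + 9 + 9)/76 = (53/76)*23 = 1219/76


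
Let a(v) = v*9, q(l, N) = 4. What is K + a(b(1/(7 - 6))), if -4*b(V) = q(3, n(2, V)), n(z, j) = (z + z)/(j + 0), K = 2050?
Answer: 2041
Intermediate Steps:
n(z, j) = 2*z/j (n(z, j) = (2*z)/j = 2*z/j)
b(V) = -1 (b(V) = -¼*4 = -1)
a(v) = 9*v
K + a(b(1/(7 - 6))) = 2050 + 9*(-1) = 2050 - 9 = 2041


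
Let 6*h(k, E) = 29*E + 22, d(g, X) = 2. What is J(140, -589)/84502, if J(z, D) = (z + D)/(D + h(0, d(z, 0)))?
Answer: 1347/145934954 ≈ 9.2301e-6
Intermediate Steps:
h(k, E) = 11/3 + 29*E/6 (h(k, E) = (29*E + 22)/6 = (22 + 29*E)/6 = 11/3 + 29*E/6)
J(z, D) = (D + z)/(40/3 + D) (J(z, D) = (z + D)/(D + (11/3 + (29/6)*2)) = (D + z)/(D + (11/3 + 29/3)) = (D + z)/(D + 40/3) = (D + z)/(40/3 + D))
J(140, -589)/84502 = (3*(-589 + 140)/(40 + 3*(-589)))/84502 = (3*(-449)/(40 - 1767))*(1/84502) = (3*(-449)/(-1727))*(1/84502) = (3*(-1/1727)*(-449))*(1/84502) = (1347/1727)*(1/84502) = 1347/145934954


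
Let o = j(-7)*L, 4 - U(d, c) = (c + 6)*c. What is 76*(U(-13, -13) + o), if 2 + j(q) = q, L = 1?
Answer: -7296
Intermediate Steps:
j(q) = -2 + q
U(d, c) = 4 - c*(6 + c) (U(d, c) = 4 - (c + 6)*c = 4 - (6 + c)*c = 4 - c*(6 + c))
o = -9 (o = (-2 - 7)*1 = -9*1 = -9)
76*(U(-13, -13) + o) = 76*((4 - 1*(-13)² - 6*(-13)) - 9) = 76*((4 - 1*169 + 78) - 9) = 76*((4 - 169 + 78) - 9) = 76*(-87 - 9) = 76*(-96) = -7296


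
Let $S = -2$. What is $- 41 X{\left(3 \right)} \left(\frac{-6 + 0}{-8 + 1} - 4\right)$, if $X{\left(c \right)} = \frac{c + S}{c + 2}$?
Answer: $\frac{902}{35} \approx 25.771$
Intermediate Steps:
$X{\left(c \right)} = \frac{-2 + c}{2 + c}$ ($X{\left(c \right)} = \frac{c - 2}{c + 2} = \frac{-2 + c}{2 + c}$)
$- 41 X{\left(3 \right)} \left(\frac{-6 + 0}{-8 + 1} - 4\right) = - 41 \frac{-2 + 3}{2 + 3} \left(\frac{-6 + 0}{-8 + 1} - 4\right) = - 41 \cdot \frac{1}{5} \cdot 1 \left(- \frac{6}{-7} - 4\right) = - 41 \cdot \frac{1}{5} \cdot 1 \left(\left(-6\right) \left(- \frac{1}{7}\right) - 4\right) = \left(-41\right) \frac{1}{5} \left(\frac{6}{7} - 4\right) = \left(- \frac{41}{5}\right) \left(- \frac{22}{7}\right) = \frac{902}{35}$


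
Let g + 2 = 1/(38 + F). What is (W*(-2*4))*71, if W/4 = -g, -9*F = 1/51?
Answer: -78209056/17441 ≈ -4484.2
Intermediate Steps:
F = -1/459 (F = -⅑/51 = -⅑*1/51 = -1/459 ≈ -0.0021787)
g = -34423/17441 (g = -2 + 1/(38 - 1/459) = -2 + 1/(17441/459) = -2 + 459/17441 = -34423/17441 ≈ -1.9737)
W = 137692/17441 (W = 4*(-1*(-34423/17441)) = 4*(34423/17441) = 137692/17441 ≈ 7.8947)
(W*(-2*4))*71 = (137692*(-2*4)/17441)*71 = ((137692/17441)*(-8))*71 = -1101536/17441*71 = -78209056/17441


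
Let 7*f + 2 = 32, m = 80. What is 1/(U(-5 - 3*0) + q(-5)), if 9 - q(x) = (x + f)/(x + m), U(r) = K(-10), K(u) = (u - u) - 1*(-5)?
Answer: 105/1471 ≈ 0.071380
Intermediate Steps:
f = 30/7 (f = -2/7 + (⅐)*32 = -2/7 + 32/7 = 30/7 ≈ 4.2857)
K(u) = 5 (K(u) = 0 + 5 = 5)
U(r) = 5
q(x) = 9 - (30/7 + x)/(80 + x) (q(x) = 9 - (x + 30/7)/(x + 80) = 9 - (30/7 + x)/(80 + x))
1/(U(-5 - 3*0) + q(-5)) = 1/(5 + 2*(2505 + 28*(-5))/(7*(80 - 5))) = 1/(5 + (2/7)*(2505 - 140)/75) = 1/(5 + (2/7)*(1/75)*2365) = 1/(5 + 946/105) = 1/(1471/105) = 105/1471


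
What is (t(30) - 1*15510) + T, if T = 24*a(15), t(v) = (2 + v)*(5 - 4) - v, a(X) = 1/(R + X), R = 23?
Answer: -294640/19 ≈ -15507.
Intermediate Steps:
a(X) = 1/(23 + X)
t(v) = 2 (t(v) = (2 + v)*1 - v = (2 + v) - v = 2)
T = 12/19 (T = 24/(23 + 15) = 24/38 = 24*(1/38) = 12/19 ≈ 0.63158)
(t(30) - 1*15510) + T = (2 - 1*15510) + 12/19 = (2 - 15510) + 12/19 = -15508 + 12/19 = -294640/19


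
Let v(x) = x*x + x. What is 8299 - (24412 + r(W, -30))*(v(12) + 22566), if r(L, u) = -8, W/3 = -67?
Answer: -554499389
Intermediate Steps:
W = -201 (W = 3*(-67) = -201)
v(x) = x + x**2 (v(x) = x**2 + x = x + x**2)
8299 - (24412 + r(W, -30))*(v(12) + 22566) = 8299 - (24412 - 8)*(12*(1 + 12) + 22566) = 8299 - 24404*(12*13 + 22566) = 8299 - 24404*(156 + 22566) = 8299 - 24404*22722 = 8299 - 1*554507688 = 8299 - 554507688 = -554499389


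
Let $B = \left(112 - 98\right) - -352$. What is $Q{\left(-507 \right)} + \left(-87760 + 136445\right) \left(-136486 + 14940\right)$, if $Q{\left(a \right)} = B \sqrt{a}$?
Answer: $-5917467010 + 4758 i \sqrt{3} \approx -5.9175 \cdot 10^{9} + 8241.1 i$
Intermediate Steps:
$B = 366$ ($B = \left(112 - 98\right) + 352 = 14 + 352 = 366$)
$Q{\left(a \right)} = 366 \sqrt{a}$
$Q{\left(-507 \right)} + \left(-87760 + 136445\right) \left(-136486 + 14940\right) = 366 \sqrt{-507} + \left(-87760 + 136445\right) \left(-136486 + 14940\right) = 366 \cdot 13 i \sqrt{3} + 48685 \left(-121546\right) = 4758 i \sqrt{3} - 5917467010 = -5917467010 + 4758 i \sqrt{3}$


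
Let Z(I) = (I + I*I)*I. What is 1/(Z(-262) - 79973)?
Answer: -1/17996057 ≈ -5.5568e-8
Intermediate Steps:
Z(I) = I*(I + I²) (Z(I) = (I + I²)*I = I*(I + I²))
1/(Z(-262) - 79973) = 1/((-262)²*(1 - 262) - 79973) = 1/(68644*(-261) - 79973) = 1/(-17916084 - 79973) = 1/(-17996057) = -1/17996057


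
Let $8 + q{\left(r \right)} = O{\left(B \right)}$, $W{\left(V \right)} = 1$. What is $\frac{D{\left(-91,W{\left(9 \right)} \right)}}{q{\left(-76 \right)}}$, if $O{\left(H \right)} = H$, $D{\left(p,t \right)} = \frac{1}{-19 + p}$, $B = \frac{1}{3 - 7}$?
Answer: $\frac{2}{1815} \approx 0.0011019$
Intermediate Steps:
$B = - \frac{1}{4}$ ($B = \frac{1}{-4} = - \frac{1}{4} \approx -0.25$)
$q{\left(r \right)} = - \frac{33}{4}$ ($q{\left(r \right)} = -8 - \frac{1}{4} = - \frac{33}{4}$)
$\frac{D{\left(-91,W{\left(9 \right)} \right)}}{q{\left(-76 \right)}} = \frac{1}{\left(-19 - 91\right) \left(- \frac{33}{4}\right)} = \frac{1}{-110} \left(- \frac{4}{33}\right) = \left(- \frac{1}{110}\right) \left(- \frac{4}{33}\right) = \frac{2}{1815}$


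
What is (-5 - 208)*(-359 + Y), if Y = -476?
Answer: 177855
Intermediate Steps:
(-5 - 208)*(-359 + Y) = (-5 - 208)*(-359 - 476) = -213*(-835) = 177855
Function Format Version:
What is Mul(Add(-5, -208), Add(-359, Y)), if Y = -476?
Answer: 177855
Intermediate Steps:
Mul(Add(-5, -208), Add(-359, Y)) = Mul(Add(-5, -208), Add(-359, -476)) = Mul(-213, -835) = 177855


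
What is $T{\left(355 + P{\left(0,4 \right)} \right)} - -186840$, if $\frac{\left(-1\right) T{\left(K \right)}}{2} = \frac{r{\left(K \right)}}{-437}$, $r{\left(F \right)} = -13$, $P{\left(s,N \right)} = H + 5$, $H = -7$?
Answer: $\frac{81649054}{437} \approx 1.8684 \cdot 10^{5}$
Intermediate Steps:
$P{\left(s,N \right)} = -2$ ($P{\left(s,N \right)} = -7 + 5 = -2$)
$T{\left(K \right)} = - \frac{26}{437}$ ($T{\left(K \right)} = - 2 \left(- \frac{13}{-437}\right) = - 2 \left(\left(-13\right) \left(- \frac{1}{437}\right)\right) = \left(-2\right) \frac{13}{437} = - \frac{26}{437}$)
$T{\left(355 + P{\left(0,4 \right)} \right)} - -186840 = - \frac{26}{437} - -186840 = - \frac{26}{437} + 186840 = \frac{81649054}{437}$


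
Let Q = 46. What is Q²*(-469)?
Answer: -992404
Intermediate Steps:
Q²*(-469) = 46²*(-469) = 2116*(-469) = -992404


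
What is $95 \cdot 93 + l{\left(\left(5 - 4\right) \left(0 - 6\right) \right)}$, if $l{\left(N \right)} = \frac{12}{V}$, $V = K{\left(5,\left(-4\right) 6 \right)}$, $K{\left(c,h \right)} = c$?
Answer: $\frac{44187}{5} \approx 8837.4$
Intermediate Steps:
$V = 5$
$l{\left(N \right)} = \frac{12}{5}$
$95 \cdot 93 + l{\left(\left(5 - 4\right) \left(0 - 6\right) \right)} = 95 \cdot 93 + \frac{12}{5} = 8835 + \frac{12}{5} = \frac{44187}{5}$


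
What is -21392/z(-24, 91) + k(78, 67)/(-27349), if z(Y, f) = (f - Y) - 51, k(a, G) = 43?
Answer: -36565785/109396 ≈ -334.25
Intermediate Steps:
z(Y, f) = -51 + f - Y
-21392/z(-24, 91) + k(78, 67)/(-27349) = -21392/(-51 + 91 - 1*(-24)) + 43/(-27349) = -21392/(-51 + 91 + 24) + 43*(-1/27349) = -21392/64 - 43/27349 = -21392*1/64 - 43/27349 = -1337/4 - 43/27349 = -36565785/109396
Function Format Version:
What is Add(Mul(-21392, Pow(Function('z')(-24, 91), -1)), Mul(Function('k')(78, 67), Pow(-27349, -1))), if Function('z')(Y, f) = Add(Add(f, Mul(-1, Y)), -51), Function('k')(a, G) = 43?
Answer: Rational(-36565785, 109396) ≈ -334.25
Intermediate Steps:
Function('z')(Y, f) = Add(-51, f, Mul(-1, Y))
Add(Mul(-21392, Pow(Function('z')(-24, 91), -1)), Mul(Function('k')(78, 67), Pow(-27349, -1))) = Add(Mul(-21392, Pow(Add(-51, 91, Mul(-1, -24)), -1)), Mul(43, Pow(-27349, -1))) = Add(Mul(-21392, Pow(Add(-51, 91, 24), -1)), Mul(43, Rational(-1, 27349))) = Add(Mul(-21392, Pow(64, -1)), Rational(-43, 27349)) = Add(Mul(-21392, Rational(1, 64)), Rational(-43, 27349)) = Add(Rational(-1337, 4), Rational(-43, 27349)) = Rational(-36565785, 109396)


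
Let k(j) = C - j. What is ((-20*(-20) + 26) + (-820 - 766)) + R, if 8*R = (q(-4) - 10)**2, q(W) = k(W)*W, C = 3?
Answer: -1959/2 ≈ -979.50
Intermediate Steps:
k(j) = 3 - j
q(W) = W*(3 - W) (q(W) = (3 - W)*W = W*(3 - W))
R = 361/2 (R = (-4*(3 - 1*(-4)) - 10)**2/8 = (-4*(3 + 4) - 10)**2/8 = (-4*7 - 10)**2/8 = (-28 - 10)**2/8 = (1/8)*(-38)**2 = (1/8)*1444 = 361/2 ≈ 180.50)
((-20*(-20) + 26) + (-820 - 766)) + R = ((-20*(-20) + 26) + (-820 - 766)) + 361/2 = ((400 + 26) - 1586) + 361/2 = (426 - 1586) + 361/2 = -1160 + 361/2 = -1959/2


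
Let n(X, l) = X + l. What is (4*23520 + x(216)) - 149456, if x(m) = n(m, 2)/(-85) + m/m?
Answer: -4707093/85 ≈ -55378.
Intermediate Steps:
x(m) = 83/85 - m/85 (x(m) = (m + 2)/(-85) + m/m = (2 + m)*(-1/85) + 1 = (-2/85 - m/85) + 1 = 83/85 - m/85)
(4*23520 + x(216)) - 149456 = (4*23520 + (83/85 - 1/85*216)) - 149456 = (94080 + (83/85 - 216/85)) - 149456 = (94080 - 133/85) - 149456 = 7996667/85 - 149456 = -4707093/85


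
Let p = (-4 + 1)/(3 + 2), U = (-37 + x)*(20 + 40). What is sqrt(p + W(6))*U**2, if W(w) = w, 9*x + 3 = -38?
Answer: 11190080*sqrt(15)/3 ≈ 1.4446e+7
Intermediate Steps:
x = -41/9 (x = -1/3 + (1/9)*(-38) = -1/3 - 38/9 = -41/9 ≈ -4.5556)
U = -7480/3 (U = (-37 - 41/9)*(20 + 40) = -374/9*60 = -7480/3 ≈ -2493.3)
p = -3/5 ≈ -0.60000
sqrt(p + W(6))*U**2 = sqrt(-3/5 + 6)*(-7480/3)**2 = sqrt(27/5)*(55950400/9) = (3*sqrt(15)/5)*(55950400/9) = 11190080*sqrt(15)/3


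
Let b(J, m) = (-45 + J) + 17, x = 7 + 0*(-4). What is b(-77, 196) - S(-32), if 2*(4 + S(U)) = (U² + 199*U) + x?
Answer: 5135/2 ≈ 2567.5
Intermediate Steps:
x = 7 (x = 7 + 0 = 7)
b(J, m) = -28 + J
S(U) = -½ + U²/2 + 199*U/2 (S(U) = -4 + ((U² + 199*U) + 7)/2 = -4 + (7 + U² + 199*U)/2 = -4 + (7/2 + U²/2 + 199*U/2) = -½ + U²/2 + 199*U/2)
b(-77, 196) - S(-32) = (-28 - 77) - (-½ + (½)*(-32)² + (199/2)*(-32)) = -105 - (-½ + (½)*1024 - 3184) = -105 - (-½ + 512 - 3184) = -105 - 1*(-5345/2) = -105 + 5345/2 = 5135/2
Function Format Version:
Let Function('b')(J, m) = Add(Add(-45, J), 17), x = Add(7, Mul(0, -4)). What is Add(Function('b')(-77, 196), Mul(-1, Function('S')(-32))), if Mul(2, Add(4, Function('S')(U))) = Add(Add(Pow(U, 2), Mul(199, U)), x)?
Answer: Rational(5135, 2) ≈ 2567.5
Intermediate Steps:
x = 7 (x = Add(7, 0) = 7)
Function('b')(J, m) = Add(-28, J)
Function('S')(U) = Add(Rational(-1, 2), Mul(Rational(1, 2), Pow(U, 2)), Mul(Rational(199, 2), U)) (Function('S')(U) = Add(-4, Mul(Rational(1, 2), Add(Add(Pow(U, 2), Mul(199, U)), 7))) = Add(-4, Mul(Rational(1, 2), Add(7, Pow(U, 2), Mul(199, U)))) = Add(-4, Add(Rational(7, 2), Mul(Rational(1, 2), Pow(U, 2)), Mul(Rational(199, 2), U))) = Add(Rational(-1, 2), Mul(Rational(1, 2), Pow(U, 2)), Mul(Rational(199, 2), U)))
Add(Function('b')(-77, 196), Mul(-1, Function('S')(-32))) = Add(Add(-28, -77), Mul(-1, Add(Rational(-1, 2), Mul(Rational(1, 2), Pow(-32, 2)), Mul(Rational(199, 2), -32)))) = Add(-105, Mul(-1, Add(Rational(-1, 2), Mul(Rational(1, 2), 1024), -3184))) = Add(-105, Mul(-1, Add(Rational(-1, 2), 512, -3184))) = Add(-105, Mul(-1, Rational(-5345, 2))) = Add(-105, Rational(5345, 2)) = Rational(5135, 2)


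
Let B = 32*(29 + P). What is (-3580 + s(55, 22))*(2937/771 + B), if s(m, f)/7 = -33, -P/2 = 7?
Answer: -473855929/257 ≈ -1.8438e+6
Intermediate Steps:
P = -14 (P = -2*7 = -14)
s(m, f) = -231 (s(m, f) = 7*(-33) = -231)
B = 480 (B = 32*(29 - 14) = 32*15 = 480)
(-3580 + s(55, 22))*(2937/771 + B) = (-3580 - 231)*(2937/771 + 480) = -3811*(2937*(1/771) + 480) = -3811*(979/257 + 480) = -3811*124339/257 = -473855929/257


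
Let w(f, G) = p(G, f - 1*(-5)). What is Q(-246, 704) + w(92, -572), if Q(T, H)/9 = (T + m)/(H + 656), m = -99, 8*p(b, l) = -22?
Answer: -1369/272 ≈ -5.0331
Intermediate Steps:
p(b, l) = -11/4 (p(b, l) = (1/8)*(-22) = -11/4)
Q(T, H) = 9*(-99 + T)/(656 + H) (Q(T, H) = 9*((T - 99)/(H + 656)) = 9*((-99 + T)/(656 + H)) = 9*(-99 + T)/(656 + H))
w(f, G) = -11/4
Q(-246, 704) + w(92, -572) = 9*(-99 - 246)/(656 + 704) - 11/4 = 9*(-345)/1360 - 11/4 = 9*(1/1360)*(-345) - 11/4 = -621/272 - 11/4 = -1369/272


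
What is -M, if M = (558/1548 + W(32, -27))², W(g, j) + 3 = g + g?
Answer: -27846729/7396 ≈ -3765.1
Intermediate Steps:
W(g, j) = -3 + 2*g (W(g, j) = -3 + (g + g) = -3 + 2*g)
M = 27846729/7396 (M = (558/1548 + (-3 + 2*32))² = (558*(1/1548) + (-3 + 64))² = (31/86 + 61)² = (5277/86)² = 27846729/7396 ≈ 3765.1)
-M = -1*27846729/7396 = -27846729/7396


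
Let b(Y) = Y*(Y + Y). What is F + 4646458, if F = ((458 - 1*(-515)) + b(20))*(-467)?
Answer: 3818467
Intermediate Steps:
b(Y) = 2*Y**2 (b(Y) = Y*(2*Y) = 2*Y**2)
F = -827991 (F = ((458 - 1*(-515)) + 2*20**2)*(-467) = ((458 + 515) + 2*400)*(-467) = (973 + 800)*(-467) = 1773*(-467) = -827991)
F + 4646458 = -827991 + 4646458 = 3818467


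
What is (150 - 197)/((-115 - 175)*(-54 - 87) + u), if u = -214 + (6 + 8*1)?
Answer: -47/40690 ≈ -0.0011551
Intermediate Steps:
u = -200 (u = -214 + (6 + 8) = -214 + 14 = -200)
(150 - 197)/((-115 - 175)*(-54 - 87) + u) = (150 - 197)/((-115 - 175)*(-54 - 87) - 200) = -47/(-290*(-141) - 200) = -47/(40890 - 200) = -47/40690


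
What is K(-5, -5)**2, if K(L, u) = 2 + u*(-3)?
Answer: 289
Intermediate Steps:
K(L, u) = 2 - 3*u
K(-5, -5)**2 = (2 - 3*(-5))**2 = (2 + 15)**2 = 17**2 = 289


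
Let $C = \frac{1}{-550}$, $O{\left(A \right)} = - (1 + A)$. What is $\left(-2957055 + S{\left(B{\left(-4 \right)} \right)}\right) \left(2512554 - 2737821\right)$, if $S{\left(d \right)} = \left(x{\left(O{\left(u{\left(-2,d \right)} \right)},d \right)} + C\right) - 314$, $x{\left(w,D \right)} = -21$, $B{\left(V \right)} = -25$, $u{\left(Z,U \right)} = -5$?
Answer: $\frac{366411305446767}{550} \approx 6.662 \cdot 10^{11}$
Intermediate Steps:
$O{\left(A \right)} = -1 - A$
$C = - \frac{1}{550} \approx -0.0018182$
$S{\left(d \right)} = - \frac{184251}{550}$ ($S{\left(d \right)} = \left(-21 - \frac{1}{550}\right) - 314 = - \frac{11551}{550} - 314 = - \frac{184251}{550}$)
$\left(-2957055 + S{\left(B{\left(-4 \right)} \right)}\right) \left(2512554 - 2737821\right) = \left(-2957055 - \frac{184251}{550}\right) \left(2512554 - 2737821\right) = \left(- \frac{1626564501}{550}\right) \left(-225267\right) = \frac{366411305446767}{550}$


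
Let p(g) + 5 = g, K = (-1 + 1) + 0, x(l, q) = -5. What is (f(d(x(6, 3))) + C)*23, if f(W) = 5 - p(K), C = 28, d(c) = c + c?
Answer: 874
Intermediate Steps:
K = 0 (K = 0 + 0 = 0)
d(c) = 2*c
p(g) = -5 + g
f(W) = 10 (f(W) = 5 - (-5 + 0) = 5 - 1*(-5) = 5 + 5 = 10)
(f(d(x(6, 3))) + C)*23 = (10 + 28)*23 = 38*23 = 874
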